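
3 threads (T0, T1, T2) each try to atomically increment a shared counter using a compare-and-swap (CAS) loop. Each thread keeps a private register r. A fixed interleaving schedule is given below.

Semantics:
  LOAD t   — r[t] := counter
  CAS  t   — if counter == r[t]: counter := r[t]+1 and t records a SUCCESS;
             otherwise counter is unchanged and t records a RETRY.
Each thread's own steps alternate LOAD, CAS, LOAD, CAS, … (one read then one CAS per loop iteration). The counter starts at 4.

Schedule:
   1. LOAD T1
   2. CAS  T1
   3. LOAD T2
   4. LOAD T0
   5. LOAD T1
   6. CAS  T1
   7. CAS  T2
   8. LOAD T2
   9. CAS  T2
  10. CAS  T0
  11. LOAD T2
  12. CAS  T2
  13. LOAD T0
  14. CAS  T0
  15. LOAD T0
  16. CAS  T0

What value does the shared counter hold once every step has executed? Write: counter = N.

counter = 10

1. LOAD T1 → mem=4 r[T1]=4 [LOAD]
2. CAS T1 → mem=5 r[T1]=4 [OK]
3. LOAD T2 → mem=5 r[T2]=5 [LOAD]
4. LOAD T0 → mem=5 r[T0]=5 [LOAD]
5. LOAD T1 → mem=5 r[T1]=5 [LOAD]
6. CAS T1 → mem=6 r[T1]=5 [OK]
7. CAS T2 → mem=6 r[T2]=5 [RETRY]
8. LOAD T2 → mem=6 r[T2]=6 [LOAD]
9. CAS T2 → mem=7 r[T2]=6 [OK]
10. CAS T0 → mem=7 r[T0]=5 [RETRY]
11. LOAD T2 → mem=7 r[T2]=7 [LOAD]
12. CAS T2 → mem=8 r[T2]=7 [OK]
13. LOAD T0 → mem=8 r[T0]=8 [LOAD]
14. CAS T0 → mem=9 r[T0]=8 [OK]
15. LOAD T0 → mem=9 r[T0]=9 [LOAD]
16. CAS T0 → mem=10 r[T0]=9 [OK]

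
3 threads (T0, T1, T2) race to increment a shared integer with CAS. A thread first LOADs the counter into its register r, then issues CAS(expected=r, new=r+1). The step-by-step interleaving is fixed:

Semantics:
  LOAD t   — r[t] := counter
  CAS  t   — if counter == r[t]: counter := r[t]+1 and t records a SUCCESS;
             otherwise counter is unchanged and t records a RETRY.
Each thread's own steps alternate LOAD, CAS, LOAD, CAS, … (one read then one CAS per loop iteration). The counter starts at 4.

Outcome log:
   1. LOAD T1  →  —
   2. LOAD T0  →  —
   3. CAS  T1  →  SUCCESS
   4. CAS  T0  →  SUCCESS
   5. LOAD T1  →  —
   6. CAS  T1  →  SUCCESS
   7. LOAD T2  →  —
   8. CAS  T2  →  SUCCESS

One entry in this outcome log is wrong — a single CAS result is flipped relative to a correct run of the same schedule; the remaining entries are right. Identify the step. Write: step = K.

step = 4

Correct run:
[1] T1.load  rd  (counter 4, T1.r 4)
[2] T0.load  rd  (counter 4, T0.r 4)
[3] T1.cas  hit  (counter 5, T1.r 4)
[4] T0.cas  miss  (counter 5, T0.r 4)
[5] T1.load  rd  (counter 5, T1.r 5)
[6] T1.cas  hit  (counter 6, T1.r 5)
[7] T2.load  rd  (counter 6, T2.r 6)
[8] T2.cas  hit  (counter 7, T2.r 6)
Mismatch at 4.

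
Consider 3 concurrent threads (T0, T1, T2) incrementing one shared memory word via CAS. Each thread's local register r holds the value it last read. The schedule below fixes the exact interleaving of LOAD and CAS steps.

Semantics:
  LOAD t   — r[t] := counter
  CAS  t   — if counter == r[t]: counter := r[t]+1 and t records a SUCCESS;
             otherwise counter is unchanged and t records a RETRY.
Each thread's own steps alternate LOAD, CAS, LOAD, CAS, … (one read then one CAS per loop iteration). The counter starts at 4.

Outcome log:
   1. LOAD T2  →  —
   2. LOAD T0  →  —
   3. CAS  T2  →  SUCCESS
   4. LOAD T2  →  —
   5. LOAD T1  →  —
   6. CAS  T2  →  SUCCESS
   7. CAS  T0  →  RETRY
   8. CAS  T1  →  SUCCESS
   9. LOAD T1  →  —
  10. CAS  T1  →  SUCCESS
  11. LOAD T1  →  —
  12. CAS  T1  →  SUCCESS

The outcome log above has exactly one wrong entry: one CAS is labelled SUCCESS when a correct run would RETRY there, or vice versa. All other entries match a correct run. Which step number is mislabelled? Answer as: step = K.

step = 8

Correct run:
#1 T2 reads 4
#2 T0 reads 4
#3 T2 CAS(4→5) writes; counter now 5
#4 T2 reads 5
#5 T1 reads 5
#6 T2 CAS(5→6) writes; counter now 6
#7 T0 CAS(4→5) fails; counter now 6
#8 T1 CAS(5→6) fails; counter now 6
#9 T1 reads 6
#10 T1 CAS(6→7) writes; counter now 7
#11 T1 reads 7
#12 T1 CAS(7→8) writes; counter now 8
Mismatch at 8.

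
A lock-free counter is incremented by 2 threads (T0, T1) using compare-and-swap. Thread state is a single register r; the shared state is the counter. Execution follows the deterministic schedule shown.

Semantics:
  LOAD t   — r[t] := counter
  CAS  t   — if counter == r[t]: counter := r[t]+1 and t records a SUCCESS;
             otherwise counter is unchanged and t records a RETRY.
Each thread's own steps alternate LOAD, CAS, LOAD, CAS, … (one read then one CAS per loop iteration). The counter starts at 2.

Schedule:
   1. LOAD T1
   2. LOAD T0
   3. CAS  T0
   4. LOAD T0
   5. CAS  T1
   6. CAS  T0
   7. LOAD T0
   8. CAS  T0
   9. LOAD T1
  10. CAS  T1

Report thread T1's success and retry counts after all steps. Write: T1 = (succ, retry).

[1] T1.load  rd  (counter 2, T1.r 2)
[2] T0.load  rd  (counter 2, T0.r 2)
[3] T0.cas  hit  (counter 3, T0.r 2)
[4] T0.load  rd  (counter 3, T0.r 3)
[5] T1.cas  miss  (counter 3, T1.r 2)
[6] T0.cas  hit  (counter 4, T0.r 3)
[7] T0.load  rd  (counter 4, T0.r 4)
[8] T0.cas  hit  (counter 5, T0.r 4)
[9] T1.load  rd  (counter 5, T1.r 5)
[10] T1.cas  hit  (counter 6, T1.r 5)

T1 = (1, 1)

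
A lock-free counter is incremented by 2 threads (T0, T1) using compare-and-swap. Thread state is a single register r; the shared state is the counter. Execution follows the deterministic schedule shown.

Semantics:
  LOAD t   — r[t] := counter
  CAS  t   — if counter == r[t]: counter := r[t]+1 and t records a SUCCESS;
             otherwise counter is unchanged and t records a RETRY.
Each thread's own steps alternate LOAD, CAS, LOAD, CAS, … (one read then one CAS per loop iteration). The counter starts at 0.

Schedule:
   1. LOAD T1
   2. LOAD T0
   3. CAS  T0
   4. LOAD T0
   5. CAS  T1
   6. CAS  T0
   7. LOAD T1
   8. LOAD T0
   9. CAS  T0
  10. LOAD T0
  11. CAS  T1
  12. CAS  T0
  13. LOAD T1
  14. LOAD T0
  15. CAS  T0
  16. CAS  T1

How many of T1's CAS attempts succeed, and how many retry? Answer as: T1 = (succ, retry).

T1 = (0, 3)

T1 LOAD — after: cnt=0, r=0 — load
T0 LOAD — after: cnt=0, r=0 — load
T0 CAS — after: cnt=1, r=0 — ok
T0 LOAD — after: cnt=1, r=1 — load
T1 CAS — after: cnt=1, r=0 — retry
T0 CAS — after: cnt=2, r=1 — ok
T1 LOAD — after: cnt=2, r=2 — load
T0 LOAD — after: cnt=2, r=2 — load
T0 CAS — after: cnt=3, r=2 — ok
T0 LOAD — after: cnt=3, r=3 — load
T1 CAS — after: cnt=3, r=2 — retry
T0 CAS — after: cnt=4, r=3 — ok
T1 LOAD — after: cnt=4, r=4 — load
T0 LOAD — after: cnt=4, r=4 — load
T0 CAS — after: cnt=5, r=4 — ok
T1 CAS — after: cnt=5, r=4 — retry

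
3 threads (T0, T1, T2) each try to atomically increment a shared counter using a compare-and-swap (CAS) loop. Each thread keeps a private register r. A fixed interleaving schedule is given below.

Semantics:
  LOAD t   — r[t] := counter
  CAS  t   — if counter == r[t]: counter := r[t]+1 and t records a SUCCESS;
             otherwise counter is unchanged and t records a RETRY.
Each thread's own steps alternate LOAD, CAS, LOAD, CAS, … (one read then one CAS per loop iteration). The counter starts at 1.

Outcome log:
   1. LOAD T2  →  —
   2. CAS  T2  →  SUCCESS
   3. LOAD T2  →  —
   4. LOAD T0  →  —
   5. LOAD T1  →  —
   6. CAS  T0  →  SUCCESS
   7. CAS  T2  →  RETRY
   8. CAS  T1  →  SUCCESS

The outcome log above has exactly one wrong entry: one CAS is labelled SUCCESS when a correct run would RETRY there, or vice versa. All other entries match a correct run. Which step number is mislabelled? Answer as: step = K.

step = 8

Correct run:
step 1: T2 LOAD ⇒ load; ctr=1 reg=1
step 2: T2 CAS ⇒ ok; ctr=2 reg=1
step 3: T2 LOAD ⇒ load; ctr=2 reg=2
step 4: T0 LOAD ⇒ load; ctr=2 reg=2
step 5: T1 LOAD ⇒ load; ctr=2 reg=2
step 6: T0 CAS ⇒ ok; ctr=3 reg=2
step 7: T2 CAS ⇒ retry; ctr=3 reg=2
step 8: T1 CAS ⇒ retry; ctr=3 reg=2
Flip is step 8.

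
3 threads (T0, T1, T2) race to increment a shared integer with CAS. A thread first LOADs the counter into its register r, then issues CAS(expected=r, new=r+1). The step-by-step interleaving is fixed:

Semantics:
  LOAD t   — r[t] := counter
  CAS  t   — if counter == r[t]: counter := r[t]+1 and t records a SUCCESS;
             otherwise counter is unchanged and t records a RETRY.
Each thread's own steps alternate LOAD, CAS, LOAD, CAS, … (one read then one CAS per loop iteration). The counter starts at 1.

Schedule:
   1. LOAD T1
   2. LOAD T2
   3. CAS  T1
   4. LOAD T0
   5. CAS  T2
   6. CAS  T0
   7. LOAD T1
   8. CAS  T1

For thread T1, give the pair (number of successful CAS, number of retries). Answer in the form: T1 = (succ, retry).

step 1: T1 LOAD ⇒ load; ctr=1 reg=1
step 2: T2 LOAD ⇒ load; ctr=1 reg=1
step 3: T1 CAS ⇒ ok; ctr=2 reg=1
step 4: T0 LOAD ⇒ load; ctr=2 reg=2
step 5: T2 CAS ⇒ retry; ctr=2 reg=1
step 6: T0 CAS ⇒ ok; ctr=3 reg=2
step 7: T1 LOAD ⇒ load; ctr=3 reg=3
step 8: T1 CAS ⇒ ok; ctr=4 reg=3

T1 = (2, 0)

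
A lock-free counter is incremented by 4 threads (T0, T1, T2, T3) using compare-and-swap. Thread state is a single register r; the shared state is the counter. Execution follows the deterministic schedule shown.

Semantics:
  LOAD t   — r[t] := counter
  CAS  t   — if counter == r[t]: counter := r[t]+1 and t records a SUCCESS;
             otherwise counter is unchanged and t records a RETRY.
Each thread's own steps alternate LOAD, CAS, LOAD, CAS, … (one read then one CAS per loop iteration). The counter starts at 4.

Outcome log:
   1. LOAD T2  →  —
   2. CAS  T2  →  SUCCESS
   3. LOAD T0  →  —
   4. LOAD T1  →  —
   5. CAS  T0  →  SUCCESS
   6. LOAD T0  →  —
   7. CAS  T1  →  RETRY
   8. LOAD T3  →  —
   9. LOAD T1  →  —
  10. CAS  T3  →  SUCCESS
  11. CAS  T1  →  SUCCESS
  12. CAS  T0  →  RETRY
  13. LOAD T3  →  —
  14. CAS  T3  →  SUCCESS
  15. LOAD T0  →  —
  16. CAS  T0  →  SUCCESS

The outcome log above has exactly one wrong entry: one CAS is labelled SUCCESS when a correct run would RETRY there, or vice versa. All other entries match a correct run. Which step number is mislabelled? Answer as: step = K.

step = 11

Re-executing:
1. LOAD T2 → mem=4 r[T2]=4 [LOAD]
2. CAS T2 → mem=5 r[T2]=4 [OK]
3. LOAD T0 → mem=5 r[T0]=5 [LOAD]
4. LOAD T1 → mem=5 r[T1]=5 [LOAD]
5. CAS T0 → mem=6 r[T0]=5 [OK]
6. LOAD T0 → mem=6 r[T0]=6 [LOAD]
7. CAS T1 → mem=6 r[T1]=5 [RETRY]
8. LOAD T3 → mem=6 r[T3]=6 [LOAD]
9. LOAD T1 → mem=6 r[T1]=6 [LOAD]
10. CAS T3 → mem=7 r[T3]=6 [OK]
11. CAS T1 → mem=7 r[T1]=6 [RETRY]
12. CAS T0 → mem=7 r[T0]=6 [RETRY]
13. LOAD T3 → mem=7 r[T3]=7 [LOAD]
14. CAS T3 → mem=8 r[T3]=7 [OK]
15. LOAD T0 → mem=8 r[T0]=8 [LOAD]
16. CAS T0 → mem=9 r[T0]=8 [OK]
Flip is step 11.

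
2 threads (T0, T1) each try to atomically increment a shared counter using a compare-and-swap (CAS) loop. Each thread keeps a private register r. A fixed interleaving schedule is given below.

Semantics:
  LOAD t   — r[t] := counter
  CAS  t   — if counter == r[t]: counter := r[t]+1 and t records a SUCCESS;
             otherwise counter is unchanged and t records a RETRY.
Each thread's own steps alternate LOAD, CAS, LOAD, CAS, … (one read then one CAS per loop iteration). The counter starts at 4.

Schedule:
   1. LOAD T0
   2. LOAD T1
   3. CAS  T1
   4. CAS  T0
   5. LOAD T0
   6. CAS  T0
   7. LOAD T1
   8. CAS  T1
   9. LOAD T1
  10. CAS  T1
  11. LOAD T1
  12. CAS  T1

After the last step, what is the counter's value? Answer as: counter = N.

counter = 9

   1) LOAD T0:  M=4  r_T0=4
   2) LOAD T1:  M=4  r_T1=4
   3) CAS  T1:  M=5  r_T1=4 ✓
   4) CAS  T0:  M=5  r_T0=4 ✗
   5) LOAD T0:  M=5  r_T0=5
   6) CAS  T0:  M=6  r_T0=5 ✓
   7) LOAD T1:  M=6  r_T1=6
   8) CAS  T1:  M=7  r_T1=6 ✓
   9) LOAD T1:  M=7  r_T1=7
  10) CAS  T1:  M=8  r_T1=7 ✓
  11) LOAD T1:  M=8  r_T1=8
  12) CAS  T1:  M=9  r_T1=8 ✓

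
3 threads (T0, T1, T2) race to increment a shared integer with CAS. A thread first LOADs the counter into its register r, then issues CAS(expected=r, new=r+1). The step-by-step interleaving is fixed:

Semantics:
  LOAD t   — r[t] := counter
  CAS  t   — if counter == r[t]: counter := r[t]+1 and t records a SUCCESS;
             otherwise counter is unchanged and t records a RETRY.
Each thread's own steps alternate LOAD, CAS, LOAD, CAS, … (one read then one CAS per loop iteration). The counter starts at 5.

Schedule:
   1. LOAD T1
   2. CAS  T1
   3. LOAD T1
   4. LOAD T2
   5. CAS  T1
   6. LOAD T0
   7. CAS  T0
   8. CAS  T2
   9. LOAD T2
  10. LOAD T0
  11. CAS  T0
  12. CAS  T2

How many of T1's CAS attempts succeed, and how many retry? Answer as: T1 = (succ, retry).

#1 T1 reads 5
#2 T1 CAS(5→6) writes; counter now 6
#3 T1 reads 6
#4 T2 reads 6
#5 T1 CAS(6→7) writes; counter now 7
#6 T0 reads 7
#7 T0 CAS(7→8) writes; counter now 8
#8 T2 CAS(6→7) fails; counter now 8
#9 T2 reads 8
#10 T0 reads 8
#11 T0 CAS(8→9) writes; counter now 9
#12 T2 CAS(8→9) fails; counter now 9

T1 = (2, 0)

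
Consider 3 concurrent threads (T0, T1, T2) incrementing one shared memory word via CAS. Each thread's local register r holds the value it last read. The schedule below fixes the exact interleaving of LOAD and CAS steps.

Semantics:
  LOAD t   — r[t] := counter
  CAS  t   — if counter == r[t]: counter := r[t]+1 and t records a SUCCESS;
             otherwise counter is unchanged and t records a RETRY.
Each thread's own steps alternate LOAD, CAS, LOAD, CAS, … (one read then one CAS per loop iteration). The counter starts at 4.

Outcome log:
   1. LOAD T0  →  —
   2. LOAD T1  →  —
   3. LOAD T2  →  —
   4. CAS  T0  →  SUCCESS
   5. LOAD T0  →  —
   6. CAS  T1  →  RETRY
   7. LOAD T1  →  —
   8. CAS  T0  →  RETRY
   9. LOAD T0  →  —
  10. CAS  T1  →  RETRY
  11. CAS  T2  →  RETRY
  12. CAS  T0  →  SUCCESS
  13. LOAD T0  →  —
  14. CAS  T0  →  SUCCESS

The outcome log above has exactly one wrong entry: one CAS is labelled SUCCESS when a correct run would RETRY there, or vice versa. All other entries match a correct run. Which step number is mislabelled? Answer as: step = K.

Reference trace:
step 1: T0 LOAD ⇒ load; ctr=4 reg=4
step 2: T1 LOAD ⇒ load; ctr=4 reg=4
step 3: T2 LOAD ⇒ load; ctr=4 reg=4
step 4: T0 CAS ⇒ ok; ctr=5 reg=4
step 5: T0 LOAD ⇒ load; ctr=5 reg=5
step 6: T1 CAS ⇒ retry; ctr=5 reg=4
step 7: T1 LOAD ⇒ load; ctr=5 reg=5
step 8: T0 CAS ⇒ ok; ctr=6 reg=5
step 9: T0 LOAD ⇒ load; ctr=6 reg=6
step 10: T1 CAS ⇒ retry; ctr=6 reg=5
step 11: T2 CAS ⇒ retry; ctr=6 reg=4
step 12: T0 CAS ⇒ ok; ctr=7 reg=6
step 13: T0 LOAD ⇒ load; ctr=7 reg=7
step 14: T0 CAS ⇒ ok; ctr=8 reg=7
Log disagrees first at step 8.

step = 8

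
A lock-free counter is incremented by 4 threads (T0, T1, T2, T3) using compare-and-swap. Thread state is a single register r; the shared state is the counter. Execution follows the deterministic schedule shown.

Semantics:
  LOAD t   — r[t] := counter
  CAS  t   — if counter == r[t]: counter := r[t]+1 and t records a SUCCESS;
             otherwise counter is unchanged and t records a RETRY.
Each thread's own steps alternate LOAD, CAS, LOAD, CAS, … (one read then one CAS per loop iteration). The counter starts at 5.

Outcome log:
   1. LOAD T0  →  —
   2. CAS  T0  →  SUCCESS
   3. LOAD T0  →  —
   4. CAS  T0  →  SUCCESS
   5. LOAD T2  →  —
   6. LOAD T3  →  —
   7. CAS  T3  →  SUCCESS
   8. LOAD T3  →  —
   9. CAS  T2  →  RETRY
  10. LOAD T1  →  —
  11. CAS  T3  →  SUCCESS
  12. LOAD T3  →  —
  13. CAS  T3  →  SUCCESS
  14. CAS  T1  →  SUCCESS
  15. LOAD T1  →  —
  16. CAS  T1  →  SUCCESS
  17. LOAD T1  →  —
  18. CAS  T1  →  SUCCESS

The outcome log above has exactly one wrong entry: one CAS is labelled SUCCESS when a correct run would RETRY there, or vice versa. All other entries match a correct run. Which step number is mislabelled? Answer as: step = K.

Re-executing:
   1) LOAD T0:  M=5  r_T0=5
   2) CAS  T0:  M=6  r_T0=5 ✓
   3) LOAD T0:  M=6  r_T0=6
   4) CAS  T0:  M=7  r_T0=6 ✓
   5) LOAD T2:  M=7  r_T2=7
   6) LOAD T3:  M=7  r_T3=7
   7) CAS  T3:  M=8  r_T3=7 ✓
   8) LOAD T3:  M=8  r_T3=8
   9) CAS  T2:  M=8  r_T2=7 ✗
  10) LOAD T1:  M=8  r_T1=8
  11) CAS  T3:  M=9  r_T3=8 ✓
  12) LOAD T3:  M=9  r_T3=9
  13) CAS  T3:  M=10  r_T3=9 ✓
  14) CAS  T1:  M=10  r_T1=8 ✗
  15) LOAD T1:  M=10  r_T1=10
  16) CAS  T1:  M=11  r_T1=10 ✓
  17) LOAD T1:  M=11  r_T1=11
  18) CAS  T1:  M=12  r_T1=11 ✓
Flip is step 14.

step = 14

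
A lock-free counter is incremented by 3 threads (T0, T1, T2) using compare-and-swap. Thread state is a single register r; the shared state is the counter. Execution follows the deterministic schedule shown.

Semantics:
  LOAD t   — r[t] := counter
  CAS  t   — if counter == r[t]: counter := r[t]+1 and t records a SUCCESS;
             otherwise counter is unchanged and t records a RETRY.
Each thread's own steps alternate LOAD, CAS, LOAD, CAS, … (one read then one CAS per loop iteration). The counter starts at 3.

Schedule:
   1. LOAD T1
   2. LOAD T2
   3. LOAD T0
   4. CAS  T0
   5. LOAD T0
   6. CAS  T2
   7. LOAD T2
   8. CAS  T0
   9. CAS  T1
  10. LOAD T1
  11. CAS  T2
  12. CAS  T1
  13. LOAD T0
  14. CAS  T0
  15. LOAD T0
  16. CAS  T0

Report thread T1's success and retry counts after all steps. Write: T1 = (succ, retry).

#1 T1 reads 3
#2 T2 reads 3
#3 T0 reads 3
#4 T0 CAS(3→4) writes; counter now 4
#5 T0 reads 4
#6 T2 CAS(3→4) fails; counter now 4
#7 T2 reads 4
#8 T0 CAS(4→5) writes; counter now 5
#9 T1 CAS(3→4) fails; counter now 5
#10 T1 reads 5
#11 T2 CAS(4→5) fails; counter now 5
#12 T1 CAS(5→6) writes; counter now 6
#13 T0 reads 6
#14 T0 CAS(6→7) writes; counter now 7
#15 T0 reads 7
#16 T0 CAS(7→8) writes; counter now 8

T1 = (1, 1)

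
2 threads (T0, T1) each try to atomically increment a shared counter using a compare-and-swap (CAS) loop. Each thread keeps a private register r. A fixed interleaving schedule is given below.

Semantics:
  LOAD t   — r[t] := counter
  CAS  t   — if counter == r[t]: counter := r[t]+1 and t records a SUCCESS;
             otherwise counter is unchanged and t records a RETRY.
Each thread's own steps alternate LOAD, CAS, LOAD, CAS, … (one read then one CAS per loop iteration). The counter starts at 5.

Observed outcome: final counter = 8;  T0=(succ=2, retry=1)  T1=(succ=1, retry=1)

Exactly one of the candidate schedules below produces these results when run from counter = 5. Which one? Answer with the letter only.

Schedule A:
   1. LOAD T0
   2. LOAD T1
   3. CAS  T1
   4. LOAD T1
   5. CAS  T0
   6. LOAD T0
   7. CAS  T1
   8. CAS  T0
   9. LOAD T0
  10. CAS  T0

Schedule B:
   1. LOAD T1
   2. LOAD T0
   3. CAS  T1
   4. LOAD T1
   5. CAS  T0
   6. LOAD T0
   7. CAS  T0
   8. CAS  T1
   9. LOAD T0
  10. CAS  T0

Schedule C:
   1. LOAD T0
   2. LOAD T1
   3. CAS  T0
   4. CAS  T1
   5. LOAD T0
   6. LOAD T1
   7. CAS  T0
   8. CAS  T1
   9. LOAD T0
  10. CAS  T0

Run B:
step 1: T1 LOAD ⇒ load; ctr=5 reg=5
step 2: T0 LOAD ⇒ load; ctr=5 reg=5
step 3: T1 CAS ⇒ ok; ctr=6 reg=5
step 4: T1 LOAD ⇒ load; ctr=6 reg=6
step 5: T0 CAS ⇒ retry; ctr=6 reg=5
step 6: T0 LOAD ⇒ load; ctr=6 reg=6
step 7: T0 CAS ⇒ ok; ctr=7 reg=6
step 8: T1 CAS ⇒ retry; ctr=7 reg=6
step 9: T0 LOAD ⇒ load; ctr=7 reg=7
step 10: T0 CAS ⇒ ok; ctr=8 reg=7

B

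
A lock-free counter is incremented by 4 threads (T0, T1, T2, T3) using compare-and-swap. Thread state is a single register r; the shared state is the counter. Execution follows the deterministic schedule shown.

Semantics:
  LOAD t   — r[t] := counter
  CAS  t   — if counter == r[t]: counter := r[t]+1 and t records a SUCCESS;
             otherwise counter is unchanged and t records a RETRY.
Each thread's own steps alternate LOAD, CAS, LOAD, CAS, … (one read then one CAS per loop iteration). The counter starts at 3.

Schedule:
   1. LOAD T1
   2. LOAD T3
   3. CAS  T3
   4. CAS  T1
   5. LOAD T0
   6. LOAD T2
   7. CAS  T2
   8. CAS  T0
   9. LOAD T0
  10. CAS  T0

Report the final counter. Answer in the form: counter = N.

counter = 6

   1) LOAD T1:  M=3  r_T1=3
   2) LOAD T3:  M=3  r_T3=3
   3) CAS  T3:  M=4  r_T3=3 ✓
   4) CAS  T1:  M=4  r_T1=3 ✗
   5) LOAD T0:  M=4  r_T0=4
   6) LOAD T2:  M=4  r_T2=4
   7) CAS  T2:  M=5  r_T2=4 ✓
   8) CAS  T0:  M=5  r_T0=4 ✗
   9) LOAD T0:  M=5  r_T0=5
  10) CAS  T0:  M=6  r_T0=5 ✓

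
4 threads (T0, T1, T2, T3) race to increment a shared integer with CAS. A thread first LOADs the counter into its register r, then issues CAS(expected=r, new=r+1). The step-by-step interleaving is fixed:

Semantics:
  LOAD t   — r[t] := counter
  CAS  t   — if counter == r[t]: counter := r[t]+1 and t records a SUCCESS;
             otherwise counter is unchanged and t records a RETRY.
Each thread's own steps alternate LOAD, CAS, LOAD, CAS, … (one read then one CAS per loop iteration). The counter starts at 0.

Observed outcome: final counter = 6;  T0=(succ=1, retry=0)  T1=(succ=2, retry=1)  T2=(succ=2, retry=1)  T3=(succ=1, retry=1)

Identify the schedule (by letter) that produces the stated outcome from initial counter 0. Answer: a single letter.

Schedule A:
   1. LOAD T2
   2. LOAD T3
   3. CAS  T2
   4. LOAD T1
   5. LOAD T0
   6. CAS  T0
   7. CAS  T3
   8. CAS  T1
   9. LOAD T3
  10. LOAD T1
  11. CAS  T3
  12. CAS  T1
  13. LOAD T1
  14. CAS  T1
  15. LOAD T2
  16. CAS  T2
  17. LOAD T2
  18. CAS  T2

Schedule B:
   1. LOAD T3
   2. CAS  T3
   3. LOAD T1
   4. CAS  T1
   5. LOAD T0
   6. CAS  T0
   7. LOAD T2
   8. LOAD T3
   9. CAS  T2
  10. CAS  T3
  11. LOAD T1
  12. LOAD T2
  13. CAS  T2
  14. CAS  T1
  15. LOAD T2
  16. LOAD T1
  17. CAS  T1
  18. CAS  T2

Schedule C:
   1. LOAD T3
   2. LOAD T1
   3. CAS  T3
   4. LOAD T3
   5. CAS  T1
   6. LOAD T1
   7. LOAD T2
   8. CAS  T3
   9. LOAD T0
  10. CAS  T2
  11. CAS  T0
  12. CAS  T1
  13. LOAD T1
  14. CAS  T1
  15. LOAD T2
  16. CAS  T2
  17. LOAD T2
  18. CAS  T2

Run B:
[1] T3.load  rd  (counter 0, T3.r 0)
[2] T3.cas  hit  (counter 1, T3.r 0)
[3] T1.load  rd  (counter 1, T1.r 1)
[4] T1.cas  hit  (counter 2, T1.r 1)
[5] T0.load  rd  (counter 2, T0.r 2)
[6] T0.cas  hit  (counter 3, T0.r 2)
[7] T2.load  rd  (counter 3, T2.r 3)
[8] T3.load  rd  (counter 3, T3.r 3)
[9] T2.cas  hit  (counter 4, T2.r 3)
[10] T3.cas  miss  (counter 4, T3.r 3)
[11] T1.load  rd  (counter 4, T1.r 4)
[12] T2.load  rd  (counter 4, T2.r 4)
[13] T2.cas  hit  (counter 5, T2.r 4)
[14] T1.cas  miss  (counter 5, T1.r 4)
[15] T2.load  rd  (counter 5, T2.r 5)
[16] T1.load  rd  (counter 5, T1.r 5)
[17] T1.cas  hit  (counter 6, T1.r 5)
[18] T2.cas  miss  (counter 6, T2.r 5)

B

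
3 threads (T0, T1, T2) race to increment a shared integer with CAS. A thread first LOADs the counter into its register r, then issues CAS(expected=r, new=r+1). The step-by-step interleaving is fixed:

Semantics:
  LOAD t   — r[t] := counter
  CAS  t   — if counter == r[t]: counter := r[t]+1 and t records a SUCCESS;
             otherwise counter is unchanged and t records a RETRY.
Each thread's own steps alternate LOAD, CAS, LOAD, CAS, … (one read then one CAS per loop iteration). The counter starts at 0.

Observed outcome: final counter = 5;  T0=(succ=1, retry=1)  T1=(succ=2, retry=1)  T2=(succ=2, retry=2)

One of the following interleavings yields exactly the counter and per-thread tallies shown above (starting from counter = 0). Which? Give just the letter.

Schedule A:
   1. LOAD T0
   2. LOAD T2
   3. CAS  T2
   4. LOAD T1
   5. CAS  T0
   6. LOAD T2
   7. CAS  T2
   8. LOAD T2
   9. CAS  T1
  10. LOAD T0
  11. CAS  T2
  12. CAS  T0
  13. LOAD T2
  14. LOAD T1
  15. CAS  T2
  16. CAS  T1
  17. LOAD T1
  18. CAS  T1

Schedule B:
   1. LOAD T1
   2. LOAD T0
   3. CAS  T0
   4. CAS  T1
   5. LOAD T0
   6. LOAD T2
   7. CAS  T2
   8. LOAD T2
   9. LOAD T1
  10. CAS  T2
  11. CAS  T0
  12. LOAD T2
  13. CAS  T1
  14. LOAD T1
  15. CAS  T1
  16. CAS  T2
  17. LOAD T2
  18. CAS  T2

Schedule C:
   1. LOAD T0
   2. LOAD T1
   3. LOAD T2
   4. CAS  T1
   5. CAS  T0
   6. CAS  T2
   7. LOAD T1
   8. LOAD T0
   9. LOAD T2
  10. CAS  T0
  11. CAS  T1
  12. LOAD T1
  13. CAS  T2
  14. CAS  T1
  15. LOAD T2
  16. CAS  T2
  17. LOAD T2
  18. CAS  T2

C

Simulating candidate C:
[1] T0.load  rd  (counter 0, T0.r 0)
[2] T1.load  rd  (counter 0, T1.r 0)
[3] T2.load  rd  (counter 0, T2.r 0)
[4] T1.cas  hit  (counter 1, T1.r 0)
[5] T0.cas  miss  (counter 1, T0.r 0)
[6] T2.cas  miss  (counter 1, T2.r 0)
[7] T1.load  rd  (counter 1, T1.r 1)
[8] T0.load  rd  (counter 1, T0.r 1)
[9] T2.load  rd  (counter 1, T2.r 1)
[10] T0.cas  hit  (counter 2, T0.r 1)
[11] T1.cas  miss  (counter 2, T1.r 1)
[12] T1.load  rd  (counter 2, T1.r 2)
[13] T2.cas  miss  (counter 2, T2.r 1)
[14] T1.cas  hit  (counter 3, T1.r 2)
[15] T2.load  rd  (counter 3, T2.r 3)
[16] T2.cas  hit  (counter 4, T2.r 3)
[17] T2.load  rd  (counter 4, T2.r 4)
[18] T2.cas  hit  (counter 5, T2.r 4)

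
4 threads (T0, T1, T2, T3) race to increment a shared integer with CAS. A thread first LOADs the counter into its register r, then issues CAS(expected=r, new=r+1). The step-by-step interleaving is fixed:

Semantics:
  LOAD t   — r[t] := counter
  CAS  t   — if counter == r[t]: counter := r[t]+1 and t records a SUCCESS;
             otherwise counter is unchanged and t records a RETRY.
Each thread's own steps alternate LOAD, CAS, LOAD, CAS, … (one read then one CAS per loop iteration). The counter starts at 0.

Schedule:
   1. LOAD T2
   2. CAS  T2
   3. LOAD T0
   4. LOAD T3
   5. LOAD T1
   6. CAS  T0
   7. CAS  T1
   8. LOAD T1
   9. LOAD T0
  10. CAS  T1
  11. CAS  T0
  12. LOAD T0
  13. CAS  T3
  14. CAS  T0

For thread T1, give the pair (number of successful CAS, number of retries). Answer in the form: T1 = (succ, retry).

1. LOAD T2 → mem=0 r[T2]=0 [LOAD]
2. CAS T2 → mem=1 r[T2]=0 [OK]
3. LOAD T0 → mem=1 r[T0]=1 [LOAD]
4. LOAD T3 → mem=1 r[T3]=1 [LOAD]
5. LOAD T1 → mem=1 r[T1]=1 [LOAD]
6. CAS T0 → mem=2 r[T0]=1 [OK]
7. CAS T1 → mem=2 r[T1]=1 [RETRY]
8. LOAD T1 → mem=2 r[T1]=2 [LOAD]
9. LOAD T0 → mem=2 r[T0]=2 [LOAD]
10. CAS T1 → mem=3 r[T1]=2 [OK]
11. CAS T0 → mem=3 r[T0]=2 [RETRY]
12. LOAD T0 → mem=3 r[T0]=3 [LOAD]
13. CAS T3 → mem=3 r[T3]=1 [RETRY]
14. CAS T0 → mem=4 r[T0]=3 [OK]

T1 = (1, 1)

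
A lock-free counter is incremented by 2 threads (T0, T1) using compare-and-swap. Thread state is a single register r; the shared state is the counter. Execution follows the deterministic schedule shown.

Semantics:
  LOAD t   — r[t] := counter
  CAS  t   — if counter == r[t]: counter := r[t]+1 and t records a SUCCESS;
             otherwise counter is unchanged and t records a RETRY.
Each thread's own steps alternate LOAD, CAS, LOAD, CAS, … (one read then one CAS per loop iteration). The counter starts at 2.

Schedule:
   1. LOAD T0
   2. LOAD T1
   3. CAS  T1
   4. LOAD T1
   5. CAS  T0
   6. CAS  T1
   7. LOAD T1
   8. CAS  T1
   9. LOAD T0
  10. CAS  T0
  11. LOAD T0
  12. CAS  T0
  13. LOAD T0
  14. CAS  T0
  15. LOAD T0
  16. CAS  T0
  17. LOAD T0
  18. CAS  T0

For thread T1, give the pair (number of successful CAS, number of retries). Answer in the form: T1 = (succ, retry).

1. LOAD T0 → mem=2 r[T0]=2 [LOAD]
2. LOAD T1 → mem=2 r[T1]=2 [LOAD]
3. CAS T1 → mem=3 r[T1]=2 [OK]
4. LOAD T1 → mem=3 r[T1]=3 [LOAD]
5. CAS T0 → mem=3 r[T0]=2 [RETRY]
6. CAS T1 → mem=4 r[T1]=3 [OK]
7. LOAD T1 → mem=4 r[T1]=4 [LOAD]
8. CAS T1 → mem=5 r[T1]=4 [OK]
9. LOAD T0 → mem=5 r[T0]=5 [LOAD]
10. CAS T0 → mem=6 r[T0]=5 [OK]
11. LOAD T0 → mem=6 r[T0]=6 [LOAD]
12. CAS T0 → mem=7 r[T0]=6 [OK]
13. LOAD T0 → mem=7 r[T0]=7 [LOAD]
14. CAS T0 → mem=8 r[T0]=7 [OK]
15. LOAD T0 → mem=8 r[T0]=8 [LOAD]
16. CAS T0 → mem=9 r[T0]=8 [OK]
17. LOAD T0 → mem=9 r[T0]=9 [LOAD]
18. CAS T0 → mem=10 r[T0]=9 [OK]

T1 = (3, 0)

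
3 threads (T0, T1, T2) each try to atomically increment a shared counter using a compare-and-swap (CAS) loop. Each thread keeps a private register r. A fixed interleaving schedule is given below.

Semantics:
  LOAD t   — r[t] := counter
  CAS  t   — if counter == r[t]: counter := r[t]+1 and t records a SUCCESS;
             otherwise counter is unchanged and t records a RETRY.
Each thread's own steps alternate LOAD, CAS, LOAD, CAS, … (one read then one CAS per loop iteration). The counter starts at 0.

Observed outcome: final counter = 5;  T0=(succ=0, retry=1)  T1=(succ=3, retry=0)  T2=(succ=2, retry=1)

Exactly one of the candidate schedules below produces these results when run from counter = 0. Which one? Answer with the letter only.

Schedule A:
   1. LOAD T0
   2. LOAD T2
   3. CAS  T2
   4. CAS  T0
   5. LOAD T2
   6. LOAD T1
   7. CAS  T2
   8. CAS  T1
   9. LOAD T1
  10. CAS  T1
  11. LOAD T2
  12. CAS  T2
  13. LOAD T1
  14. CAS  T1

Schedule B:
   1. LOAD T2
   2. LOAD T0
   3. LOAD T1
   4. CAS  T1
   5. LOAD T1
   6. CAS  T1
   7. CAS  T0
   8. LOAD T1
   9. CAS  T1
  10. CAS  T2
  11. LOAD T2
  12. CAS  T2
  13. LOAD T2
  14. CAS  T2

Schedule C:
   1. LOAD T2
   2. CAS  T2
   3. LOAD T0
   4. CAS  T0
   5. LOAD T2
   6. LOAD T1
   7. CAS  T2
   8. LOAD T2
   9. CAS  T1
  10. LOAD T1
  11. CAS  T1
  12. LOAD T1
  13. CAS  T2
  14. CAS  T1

B

Tracing schedule B:
   1) LOAD T2:  M=0  r_T2=0
   2) LOAD T0:  M=0  r_T0=0
   3) LOAD T1:  M=0  r_T1=0
   4) CAS  T1:  M=1  r_T1=0 ✓
   5) LOAD T1:  M=1  r_T1=1
   6) CAS  T1:  M=2  r_T1=1 ✓
   7) CAS  T0:  M=2  r_T0=0 ✗
   8) LOAD T1:  M=2  r_T1=2
   9) CAS  T1:  M=3  r_T1=2 ✓
  10) CAS  T2:  M=3  r_T2=0 ✗
  11) LOAD T2:  M=3  r_T2=3
  12) CAS  T2:  M=4  r_T2=3 ✓
  13) LOAD T2:  M=4  r_T2=4
  14) CAS  T2:  M=5  r_T2=4 ✓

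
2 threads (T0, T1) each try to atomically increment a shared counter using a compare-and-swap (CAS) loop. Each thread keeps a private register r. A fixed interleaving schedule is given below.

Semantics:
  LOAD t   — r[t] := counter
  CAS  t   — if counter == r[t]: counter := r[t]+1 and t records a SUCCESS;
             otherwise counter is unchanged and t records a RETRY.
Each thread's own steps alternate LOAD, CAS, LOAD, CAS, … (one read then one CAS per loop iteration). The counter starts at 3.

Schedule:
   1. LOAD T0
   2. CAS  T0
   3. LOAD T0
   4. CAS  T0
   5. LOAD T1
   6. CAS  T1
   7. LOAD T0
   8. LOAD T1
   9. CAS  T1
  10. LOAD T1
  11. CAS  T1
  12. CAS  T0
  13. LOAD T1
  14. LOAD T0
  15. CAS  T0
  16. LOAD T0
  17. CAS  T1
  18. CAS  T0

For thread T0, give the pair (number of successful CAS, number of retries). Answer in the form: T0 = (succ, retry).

1. LOAD T0 → mem=3 r[T0]=3 [LOAD]
2. CAS T0 → mem=4 r[T0]=3 [OK]
3. LOAD T0 → mem=4 r[T0]=4 [LOAD]
4. CAS T0 → mem=5 r[T0]=4 [OK]
5. LOAD T1 → mem=5 r[T1]=5 [LOAD]
6. CAS T1 → mem=6 r[T1]=5 [OK]
7. LOAD T0 → mem=6 r[T0]=6 [LOAD]
8. LOAD T1 → mem=6 r[T1]=6 [LOAD]
9. CAS T1 → mem=7 r[T1]=6 [OK]
10. LOAD T1 → mem=7 r[T1]=7 [LOAD]
11. CAS T1 → mem=8 r[T1]=7 [OK]
12. CAS T0 → mem=8 r[T0]=6 [RETRY]
13. LOAD T1 → mem=8 r[T1]=8 [LOAD]
14. LOAD T0 → mem=8 r[T0]=8 [LOAD]
15. CAS T0 → mem=9 r[T0]=8 [OK]
16. LOAD T0 → mem=9 r[T0]=9 [LOAD]
17. CAS T1 → mem=9 r[T1]=8 [RETRY]
18. CAS T0 → mem=10 r[T0]=9 [OK]

T0 = (4, 1)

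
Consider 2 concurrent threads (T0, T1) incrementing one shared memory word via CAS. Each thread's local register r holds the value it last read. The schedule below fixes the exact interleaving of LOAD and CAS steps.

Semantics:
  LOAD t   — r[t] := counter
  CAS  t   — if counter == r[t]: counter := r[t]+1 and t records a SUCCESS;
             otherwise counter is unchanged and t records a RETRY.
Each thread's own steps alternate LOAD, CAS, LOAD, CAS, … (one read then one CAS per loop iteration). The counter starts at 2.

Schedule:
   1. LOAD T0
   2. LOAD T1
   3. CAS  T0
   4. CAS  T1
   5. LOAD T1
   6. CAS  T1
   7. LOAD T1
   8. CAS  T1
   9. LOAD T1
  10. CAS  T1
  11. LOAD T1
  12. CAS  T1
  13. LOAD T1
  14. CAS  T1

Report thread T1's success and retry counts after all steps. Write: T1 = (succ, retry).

step 1: T0 LOAD ⇒ load; ctr=2 reg=2
step 2: T1 LOAD ⇒ load; ctr=2 reg=2
step 3: T0 CAS ⇒ ok; ctr=3 reg=2
step 4: T1 CAS ⇒ retry; ctr=3 reg=2
step 5: T1 LOAD ⇒ load; ctr=3 reg=3
step 6: T1 CAS ⇒ ok; ctr=4 reg=3
step 7: T1 LOAD ⇒ load; ctr=4 reg=4
step 8: T1 CAS ⇒ ok; ctr=5 reg=4
step 9: T1 LOAD ⇒ load; ctr=5 reg=5
step 10: T1 CAS ⇒ ok; ctr=6 reg=5
step 11: T1 LOAD ⇒ load; ctr=6 reg=6
step 12: T1 CAS ⇒ ok; ctr=7 reg=6
step 13: T1 LOAD ⇒ load; ctr=7 reg=7
step 14: T1 CAS ⇒ ok; ctr=8 reg=7

T1 = (5, 1)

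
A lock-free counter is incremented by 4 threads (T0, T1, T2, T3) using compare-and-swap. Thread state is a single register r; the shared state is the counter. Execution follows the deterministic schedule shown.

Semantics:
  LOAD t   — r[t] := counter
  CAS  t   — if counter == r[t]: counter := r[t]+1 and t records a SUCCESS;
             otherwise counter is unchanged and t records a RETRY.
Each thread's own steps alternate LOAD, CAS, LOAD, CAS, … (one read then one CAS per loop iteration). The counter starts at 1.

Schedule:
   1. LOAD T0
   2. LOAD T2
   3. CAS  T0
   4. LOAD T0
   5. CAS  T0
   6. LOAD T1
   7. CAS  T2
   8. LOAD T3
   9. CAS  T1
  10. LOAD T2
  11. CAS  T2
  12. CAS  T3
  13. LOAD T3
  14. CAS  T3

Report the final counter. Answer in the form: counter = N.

   1) LOAD T0:  M=1  r_T0=1
   2) LOAD T2:  M=1  r_T2=1
   3) CAS  T0:  M=2  r_T0=1 ✓
   4) LOAD T0:  M=2  r_T0=2
   5) CAS  T0:  M=3  r_T0=2 ✓
   6) LOAD T1:  M=3  r_T1=3
   7) CAS  T2:  M=3  r_T2=1 ✗
   8) LOAD T3:  M=3  r_T3=3
   9) CAS  T1:  M=4  r_T1=3 ✓
  10) LOAD T2:  M=4  r_T2=4
  11) CAS  T2:  M=5  r_T2=4 ✓
  12) CAS  T3:  M=5  r_T3=3 ✗
  13) LOAD T3:  M=5  r_T3=5
  14) CAS  T3:  M=6  r_T3=5 ✓

counter = 6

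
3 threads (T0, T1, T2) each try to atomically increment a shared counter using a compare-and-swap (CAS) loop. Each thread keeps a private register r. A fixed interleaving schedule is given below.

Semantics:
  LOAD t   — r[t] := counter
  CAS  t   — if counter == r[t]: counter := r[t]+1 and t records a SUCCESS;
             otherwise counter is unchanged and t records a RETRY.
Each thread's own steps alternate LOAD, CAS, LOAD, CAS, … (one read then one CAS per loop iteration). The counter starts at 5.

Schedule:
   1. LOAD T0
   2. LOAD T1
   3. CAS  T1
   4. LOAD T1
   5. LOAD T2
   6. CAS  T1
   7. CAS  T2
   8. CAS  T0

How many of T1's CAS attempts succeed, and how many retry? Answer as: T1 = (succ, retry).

T1 = (2, 0)

#1 T0 reads 5
#2 T1 reads 5
#3 T1 CAS(5→6) writes; counter now 6
#4 T1 reads 6
#5 T2 reads 6
#6 T1 CAS(6→7) writes; counter now 7
#7 T2 CAS(6→7) fails; counter now 7
#8 T0 CAS(5→6) fails; counter now 7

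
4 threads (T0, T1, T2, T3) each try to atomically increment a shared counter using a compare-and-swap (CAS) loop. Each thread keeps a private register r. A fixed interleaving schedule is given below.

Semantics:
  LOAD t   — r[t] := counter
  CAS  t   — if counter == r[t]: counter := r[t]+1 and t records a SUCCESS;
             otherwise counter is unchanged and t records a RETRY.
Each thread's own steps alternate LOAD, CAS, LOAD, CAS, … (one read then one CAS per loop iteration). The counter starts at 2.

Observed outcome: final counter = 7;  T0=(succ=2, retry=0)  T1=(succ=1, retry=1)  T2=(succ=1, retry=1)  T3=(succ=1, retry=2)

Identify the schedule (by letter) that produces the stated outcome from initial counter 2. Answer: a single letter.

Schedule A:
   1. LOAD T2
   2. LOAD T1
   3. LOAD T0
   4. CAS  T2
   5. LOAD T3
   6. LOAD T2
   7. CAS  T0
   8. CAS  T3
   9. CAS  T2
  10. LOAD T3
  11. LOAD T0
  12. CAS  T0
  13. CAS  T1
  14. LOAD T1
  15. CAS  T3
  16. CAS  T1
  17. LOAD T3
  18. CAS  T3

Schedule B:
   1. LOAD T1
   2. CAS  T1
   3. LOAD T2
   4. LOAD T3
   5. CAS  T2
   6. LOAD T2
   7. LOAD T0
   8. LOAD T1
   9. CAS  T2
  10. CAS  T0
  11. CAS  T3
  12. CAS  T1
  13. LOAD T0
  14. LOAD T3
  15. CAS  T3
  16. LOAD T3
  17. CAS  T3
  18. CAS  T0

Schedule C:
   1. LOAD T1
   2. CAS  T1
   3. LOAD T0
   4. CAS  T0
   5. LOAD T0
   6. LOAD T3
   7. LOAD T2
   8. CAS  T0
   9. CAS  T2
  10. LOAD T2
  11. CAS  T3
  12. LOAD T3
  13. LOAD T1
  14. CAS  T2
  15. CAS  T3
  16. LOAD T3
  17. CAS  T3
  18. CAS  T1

C

Tracing schedule C:
T1 LOAD — after: cnt=2, r=2 — load
T1 CAS — after: cnt=3, r=2 — ok
T0 LOAD — after: cnt=3, r=3 — load
T0 CAS — after: cnt=4, r=3 — ok
T0 LOAD — after: cnt=4, r=4 — load
T3 LOAD — after: cnt=4, r=4 — load
T2 LOAD — after: cnt=4, r=4 — load
T0 CAS — after: cnt=5, r=4 — ok
T2 CAS — after: cnt=5, r=4 — retry
T2 LOAD — after: cnt=5, r=5 — load
T3 CAS — after: cnt=5, r=4 — retry
T3 LOAD — after: cnt=5, r=5 — load
T1 LOAD — after: cnt=5, r=5 — load
T2 CAS — after: cnt=6, r=5 — ok
T3 CAS — after: cnt=6, r=5 — retry
T3 LOAD — after: cnt=6, r=6 — load
T3 CAS — after: cnt=7, r=6 — ok
T1 CAS — after: cnt=7, r=5 — retry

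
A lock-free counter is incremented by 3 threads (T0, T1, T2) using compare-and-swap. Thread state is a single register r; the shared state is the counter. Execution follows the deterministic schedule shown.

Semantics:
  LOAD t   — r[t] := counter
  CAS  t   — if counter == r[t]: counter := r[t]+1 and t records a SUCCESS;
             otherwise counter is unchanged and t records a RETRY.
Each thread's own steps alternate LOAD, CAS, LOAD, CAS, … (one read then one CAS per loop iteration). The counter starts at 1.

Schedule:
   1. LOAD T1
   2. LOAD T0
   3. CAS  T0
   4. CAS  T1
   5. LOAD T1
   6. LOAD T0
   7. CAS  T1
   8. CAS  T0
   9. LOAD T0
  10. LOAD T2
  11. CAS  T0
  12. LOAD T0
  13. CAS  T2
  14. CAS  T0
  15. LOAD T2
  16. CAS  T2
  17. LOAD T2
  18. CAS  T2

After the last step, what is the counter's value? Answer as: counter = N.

counter = 7

T1 LOAD — after: cnt=1, r=1 — load
T0 LOAD — after: cnt=1, r=1 — load
T0 CAS — after: cnt=2, r=1 — ok
T1 CAS — after: cnt=2, r=1 — retry
T1 LOAD — after: cnt=2, r=2 — load
T0 LOAD — after: cnt=2, r=2 — load
T1 CAS — after: cnt=3, r=2 — ok
T0 CAS — after: cnt=3, r=2 — retry
T0 LOAD — after: cnt=3, r=3 — load
T2 LOAD — after: cnt=3, r=3 — load
T0 CAS — after: cnt=4, r=3 — ok
T0 LOAD — after: cnt=4, r=4 — load
T2 CAS — after: cnt=4, r=3 — retry
T0 CAS — after: cnt=5, r=4 — ok
T2 LOAD — after: cnt=5, r=5 — load
T2 CAS — after: cnt=6, r=5 — ok
T2 LOAD — after: cnt=6, r=6 — load
T2 CAS — after: cnt=7, r=6 — ok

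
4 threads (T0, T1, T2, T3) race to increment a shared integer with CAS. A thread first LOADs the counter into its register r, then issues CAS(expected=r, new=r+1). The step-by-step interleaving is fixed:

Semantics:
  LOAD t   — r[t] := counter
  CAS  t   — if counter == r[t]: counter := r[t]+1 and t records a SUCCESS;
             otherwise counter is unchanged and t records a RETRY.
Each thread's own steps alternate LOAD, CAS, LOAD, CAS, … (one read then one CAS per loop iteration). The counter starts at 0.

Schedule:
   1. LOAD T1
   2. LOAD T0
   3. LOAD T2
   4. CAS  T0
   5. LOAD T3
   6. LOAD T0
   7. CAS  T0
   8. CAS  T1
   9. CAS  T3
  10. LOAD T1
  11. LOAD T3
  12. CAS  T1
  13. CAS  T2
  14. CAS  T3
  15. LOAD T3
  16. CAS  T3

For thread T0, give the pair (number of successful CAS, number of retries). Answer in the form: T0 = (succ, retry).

T0 = (2, 0)

T1 LOAD — after: cnt=0, r=0 — load
T0 LOAD — after: cnt=0, r=0 — load
T2 LOAD — after: cnt=0, r=0 — load
T0 CAS — after: cnt=1, r=0 — ok
T3 LOAD — after: cnt=1, r=1 — load
T0 LOAD — after: cnt=1, r=1 — load
T0 CAS — after: cnt=2, r=1 — ok
T1 CAS — after: cnt=2, r=0 — retry
T3 CAS — after: cnt=2, r=1 — retry
T1 LOAD — after: cnt=2, r=2 — load
T3 LOAD — after: cnt=2, r=2 — load
T1 CAS — after: cnt=3, r=2 — ok
T2 CAS — after: cnt=3, r=0 — retry
T3 CAS — after: cnt=3, r=2 — retry
T3 LOAD — after: cnt=3, r=3 — load
T3 CAS — after: cnt=4, r=3 — ok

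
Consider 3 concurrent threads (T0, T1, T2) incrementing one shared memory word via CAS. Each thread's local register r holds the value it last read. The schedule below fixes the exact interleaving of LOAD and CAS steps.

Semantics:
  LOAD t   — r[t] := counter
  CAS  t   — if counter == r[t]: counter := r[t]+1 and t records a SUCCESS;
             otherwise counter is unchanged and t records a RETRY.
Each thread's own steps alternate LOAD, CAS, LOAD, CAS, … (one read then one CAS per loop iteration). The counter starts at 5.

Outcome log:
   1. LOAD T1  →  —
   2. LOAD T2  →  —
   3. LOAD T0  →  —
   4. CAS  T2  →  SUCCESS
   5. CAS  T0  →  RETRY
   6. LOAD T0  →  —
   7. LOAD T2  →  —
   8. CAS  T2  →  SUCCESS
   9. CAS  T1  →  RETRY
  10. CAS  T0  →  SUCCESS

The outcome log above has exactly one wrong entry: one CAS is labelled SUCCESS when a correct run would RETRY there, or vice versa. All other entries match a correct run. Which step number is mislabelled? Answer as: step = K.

Re-executing:
[1] T1.load  rd  (counter 5, T1.r 5)
[2] T2.load  rd  (counter 5, T2.r 5)
[3] T0.load  rd  (counter 5, T0.r 5)
[4] T2.cas  hit  (counter 6, T2.r 5)
[5] T0.cas  miss  (counter 6, T0.r 5)
[6] T0.load  rd  (counter 6, T0.r 6)
[7] T2.load  rd  (counter 6, T2.r 6)
[8] T2.cas  hit  (counter 7, T2.r 6)
[9] T1.cas  miss  (counter 7, T1.r 5)
[10] T0.cas  miss  (counter 7, T0.r 6)
Mismatch at 10.

step = 10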